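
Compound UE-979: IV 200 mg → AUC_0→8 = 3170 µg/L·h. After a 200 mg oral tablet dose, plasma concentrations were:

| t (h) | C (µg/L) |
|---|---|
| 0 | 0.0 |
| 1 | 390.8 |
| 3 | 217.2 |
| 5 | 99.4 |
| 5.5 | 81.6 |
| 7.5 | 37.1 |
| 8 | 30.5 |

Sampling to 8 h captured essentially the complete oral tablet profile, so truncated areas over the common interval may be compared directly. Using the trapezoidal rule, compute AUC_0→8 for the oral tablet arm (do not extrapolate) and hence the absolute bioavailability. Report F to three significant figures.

F = 0.410

Trapezoidal AUC_0→8 (oral tablet):
  [0→1]: (0.0+390.8)/2 × 1 = 195.4
  [1→3]: (390.8+217.2)/2 × 2 = 608.0
  [3→5]: (217.2+99.4)/2 × 2 = 316.6
  [5→5.5]: (99.4+81.6)/2 × 0.5 = 45.25
  [5.5→7.5]: (81.6+37.1)/2 × 2 = 118.7
  [7.5→8]: (37.1+30.5)/2 × 0.5 = 16.9
  Sum = 1300.85 µg/L·h
F = (AUC_ev/D_ev)/(AUC_iv/D_iv) = (1300.85/200)/(3170/200) = 6.50425/15.85 = 0.4104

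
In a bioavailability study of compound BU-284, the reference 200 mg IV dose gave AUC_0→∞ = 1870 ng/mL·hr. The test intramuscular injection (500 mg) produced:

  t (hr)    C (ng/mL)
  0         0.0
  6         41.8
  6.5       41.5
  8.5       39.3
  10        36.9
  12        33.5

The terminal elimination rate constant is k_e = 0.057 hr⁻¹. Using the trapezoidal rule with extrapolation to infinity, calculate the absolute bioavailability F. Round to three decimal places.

F = 0.202

Trapezoidal AUC_0→12 (intramuscular injection):
  [0→6]: (0.0+41.8)/2 × 6 = 125.4
  [6→6.5]: (41.8+41.5)/2 × 0.5 = 20.825
  [6.5→8.5]: (41.5+39.3)/2 × 2 = 80.8
  [8.5→10]: (39.3+36.9)/2 × 1.5 = 57.15
  [10→12]: (36.9+33.5)/2 × 2 = 70.4
  Sum = 354.575 ng/mL·hr
Tail: C_last/k_e = 33.5/0.057 = 587.719
AUC_0→∞ (intramuscular injection) = 354.575 + 587.719 = 942.294 ng/mL·hr
F = (AUC_ev/D_ev)/(AUC_iv/D_iv) = (942.294/500)/(1870/200) = 1.884588/9.35 = 0.2016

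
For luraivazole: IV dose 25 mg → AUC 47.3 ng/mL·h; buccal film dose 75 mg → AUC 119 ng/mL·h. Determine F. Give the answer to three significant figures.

F = 0.839

F = (AUC_ev / D_ev) / (AUC_iv / D_iv)
  = (119/75) / (47.3/25)
  = 1.58667 / 1.892 = 0.8386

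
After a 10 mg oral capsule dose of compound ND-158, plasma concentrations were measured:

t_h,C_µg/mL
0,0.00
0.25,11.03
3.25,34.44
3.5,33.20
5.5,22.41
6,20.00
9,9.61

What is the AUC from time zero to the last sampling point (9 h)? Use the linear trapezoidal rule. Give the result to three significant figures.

Trapezoidal AUC_0→9:
  [0→0.25]: (0.00+11.03)/2 × 0.25 = 1.37875
  [0.25→3.25]: (11.03+34.44)/2 × 3 = 68.205
  [3.25→3.5]: (34.44+33.20)/2 × 0.25 = 8.455
  [3.5→5.5]: (33.20+22.41)/2 × 2 = 55.61
  [5.5→6]: (22.41+20.00)/2 × 0.5 = 10.6025
  [6→9]: (20.00+9.61)/2 × 3 = 44.415
  Sum = 188.66625 µg/mL·h

AUC = 189 µg/mL·h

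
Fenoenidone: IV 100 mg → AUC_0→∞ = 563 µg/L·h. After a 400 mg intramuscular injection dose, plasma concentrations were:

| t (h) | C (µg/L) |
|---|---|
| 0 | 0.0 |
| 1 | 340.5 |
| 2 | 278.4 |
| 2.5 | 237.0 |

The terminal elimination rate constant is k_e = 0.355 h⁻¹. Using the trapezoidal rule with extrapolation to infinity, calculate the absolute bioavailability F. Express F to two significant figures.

F = 0.57

Trapezoidal AUC_0→2.5 (intramuscular injection):
  [0→1]: (0.0+340.5)/2 × 1 = 170.25
  [1→2]: (340.5+278.4)/2 × 1 = 309.45
  [2→2.5]: (278.4+237.0)/2 × 0.5 = 128.85
  Sum = 608.55 µg/L·h
Tail: C_last/k_e = 237.0/0.355 = 667.606
AUC_0→∞ (intramuscular injection) = 608.55 + 667.606 = 1276.156 µg/L·h
F = (AUC_ev/D_ev)/(AUC_iv/D_iv) = (1276.156/400)/(563/100) = 3.19039/5.63 = 0.5667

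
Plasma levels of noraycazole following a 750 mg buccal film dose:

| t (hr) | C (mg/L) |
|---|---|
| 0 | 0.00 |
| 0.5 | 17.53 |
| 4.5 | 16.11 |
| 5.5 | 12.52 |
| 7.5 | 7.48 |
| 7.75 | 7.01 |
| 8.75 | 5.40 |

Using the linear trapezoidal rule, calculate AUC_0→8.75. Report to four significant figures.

AUC = 114.0 mg/L·hr

Trapezoidal AUC_0→8.75:
  [0→0.5]: (0.00+17.53)/2 × 0.5 = 4.3825
  [0.5→4.5]: (17.53+16.11)/2 × 4 = 67.28
  [4.5→5.5]: (16.11+12.52)/2 × 1 = 14.315
  [5.5→7.5]: (12.52+7.48)/2 × 2 = 20.0
  [7.5→7.75]: (7.48+7.01)/2 × 0.25 = 1.81125
  [7.75→8.75]: (7.01+5.40)/2 × 1 = 6.205
  Sum = 113.99375 mg/L·hr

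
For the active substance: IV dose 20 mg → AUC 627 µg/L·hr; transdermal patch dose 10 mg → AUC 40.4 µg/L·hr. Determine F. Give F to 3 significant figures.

F = (AUC_ev / D_ev) / (AUC_iv / D_iv)
  = (40.4/10) / (627/20)
  = 4.04 / 31.35 = 0.1289

F = 0.129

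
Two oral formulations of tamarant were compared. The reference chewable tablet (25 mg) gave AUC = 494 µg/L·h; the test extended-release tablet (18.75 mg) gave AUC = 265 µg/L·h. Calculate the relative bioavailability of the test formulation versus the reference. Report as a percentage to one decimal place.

F_rel = (AUC_test/D_test) / (AUC_ref/D_ref)
      = (265/18.75) / (494/25)
      = 14.1333 / 19.76 = 0.7152 = 71.52%

F_rel = 71.5%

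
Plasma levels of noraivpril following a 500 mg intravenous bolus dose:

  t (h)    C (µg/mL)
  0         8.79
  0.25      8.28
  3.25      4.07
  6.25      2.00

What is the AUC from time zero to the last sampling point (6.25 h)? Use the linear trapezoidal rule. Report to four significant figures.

Trapezoidal AUC_0→6.25:
  [0→0.25]: (8.79+8.28)/2 × 0.25 = 2.13375
  [0.25→3.25]: (8.28+4.07)/2 × 3 = 18.525
  [3.25→6.25]: (4.07+2.00)/2 × 3 = 9.105
  Sum = 29.76375 µg/mL·h

AUC = 29.76 µg/mL·h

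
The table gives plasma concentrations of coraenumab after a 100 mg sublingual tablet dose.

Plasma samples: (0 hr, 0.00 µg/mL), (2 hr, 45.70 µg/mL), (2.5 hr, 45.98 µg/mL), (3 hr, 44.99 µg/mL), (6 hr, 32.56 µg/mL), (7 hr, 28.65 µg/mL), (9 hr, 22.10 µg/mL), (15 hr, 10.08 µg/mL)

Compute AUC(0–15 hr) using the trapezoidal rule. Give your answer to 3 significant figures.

AUC = 386 µg/mL·hr

Trapezoidal AUC_0→15:
  [0→2]: (0.00+45.70)/2 × 2 = 45.7
  [2→2.5]: (45.70+45.98)/2 × 0.5 = 22.92
  [2.5→3]: (45.98+44.99)/2 × 0.5 = 22.7425
  [3→6]: (44.99+32.56)/2 × 3 = 116.325
  [6→7]: (32.56+28.65)/2 × 1 = 30.605
  [7→9]: (28.65+22.10)/2 × 2 = 50.75
  [9→15]: (22.10+10.08)/2 × 6 = 96.54
  Sum = 385.5825 µg/mL·hr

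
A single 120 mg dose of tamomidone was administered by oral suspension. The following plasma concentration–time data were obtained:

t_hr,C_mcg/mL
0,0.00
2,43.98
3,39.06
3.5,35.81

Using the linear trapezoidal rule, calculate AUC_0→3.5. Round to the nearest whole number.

AUC = 104 mcg/mL·hr

Trapezoidal AUC_0→3.5:
  [0→2]: (0.00+43.98)/2 × 2 = 43.98
  [2→3]: (43.98+39.06)/2 × 1 = 41.52
  [3→3.5]: (39.06+35.81)/2 × 0.5 = 18.7175
  Sum = 104.2175 mcg/mL·hr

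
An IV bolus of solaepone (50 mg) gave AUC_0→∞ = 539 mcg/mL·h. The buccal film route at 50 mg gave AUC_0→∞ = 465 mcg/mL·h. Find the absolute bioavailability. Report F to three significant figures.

F = 0.863

F = (AUC_ev / D_ev) / (AUC_iv / D_iv)
  = (465/50) / (539/50)
  = 9.3 / 10.78 = 0.8627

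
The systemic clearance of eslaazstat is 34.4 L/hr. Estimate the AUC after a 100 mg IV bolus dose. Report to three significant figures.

AUC = 2.91 mg/L·hr

AUC_0→∞ = Dose_iv / CL
        = 100 / 34.4 = 2.90698 mg/L·hr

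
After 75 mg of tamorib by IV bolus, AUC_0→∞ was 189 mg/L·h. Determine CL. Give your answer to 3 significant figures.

CL = 0.397 L/h

CL = Dose_iv / AUC_0→∞
   = 75 / 189 = 0.396825 L/h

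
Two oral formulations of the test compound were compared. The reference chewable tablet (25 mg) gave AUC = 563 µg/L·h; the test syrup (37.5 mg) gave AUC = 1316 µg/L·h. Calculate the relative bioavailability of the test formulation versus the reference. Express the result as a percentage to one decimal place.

F_rel = 155.8%

F_rel = (AUC_test/D_test) / (AUC_ref/D_ref)
      = (1316/37.5) / (563/25)
      = 35.0933 / 22.52 = 1.5583 = 155.83%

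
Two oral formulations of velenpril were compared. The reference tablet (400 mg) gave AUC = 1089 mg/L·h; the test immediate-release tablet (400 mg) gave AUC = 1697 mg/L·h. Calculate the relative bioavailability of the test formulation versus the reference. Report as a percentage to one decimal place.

F_rel = (AUC_test/D_test) / (AUC_ref/D_ref)
      = (1697/400) / (1089/400)
      = 4.2425 / 2.7225 = 1.5583 = 155.83%

F_rel = 155.8%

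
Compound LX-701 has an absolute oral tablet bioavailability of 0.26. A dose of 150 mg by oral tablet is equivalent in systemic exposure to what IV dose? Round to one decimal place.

D_iv = 39.0 mg

Systemic exposure from an extravascular dose = F × D_ev, so the equivalent IV dose is F × D_ev.
D_iv = F × D_ev = 0.26 × 150 = 39 mg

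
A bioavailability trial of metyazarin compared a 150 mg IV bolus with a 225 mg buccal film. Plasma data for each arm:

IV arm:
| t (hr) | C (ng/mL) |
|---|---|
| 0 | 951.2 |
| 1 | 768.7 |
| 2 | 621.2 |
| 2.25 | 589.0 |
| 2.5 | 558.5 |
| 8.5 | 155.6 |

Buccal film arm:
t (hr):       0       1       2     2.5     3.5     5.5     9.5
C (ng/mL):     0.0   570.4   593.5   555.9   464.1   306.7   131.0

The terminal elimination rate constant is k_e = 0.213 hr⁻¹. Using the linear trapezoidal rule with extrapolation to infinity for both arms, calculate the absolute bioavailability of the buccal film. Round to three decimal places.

F = 0.554

Trapezoidal AUC_0→8.5 (IV):
  [0→1]: (951.2+768.7)/2 × 1 = 859.95
  [1→2]: (768.7+621.2)/2 × 1 = 694.95
  [2→2.25]: (621.2+589.0)/2 × 0.25 = 151.275
  [2.25→2.5]: (589.0+558.5)/2 × 0.25 = 143.4375
  [2.5→8.5]: (558.5+155.6)/2 × 6 = 2142.3
  Sum = 3991.9125 ng/mL·hr
IV tail: 155.6/0.213 = 730.516; AUC_iv,0→∞ = 3991.9125 + 730.516 = 4722.4285 ng/mL·hr
Trapezoidal AUC_0→9.5 (buccal film):
  [0→1]: (0.0+570.4)/2 × 1 = 285.2
  [1→2]: (570.4+593.5)/2 × 1 = 581.95
  [2→2.5]: (593.5+555.9)/2 × 0.5 = 287.35
  [2.5→3.5]: (555.9+464.1)/2 × 1 = 510.0
  [3.5→5.5]: (464.1+306.7)/2 × 2 = 770.8
  [5.5→9.5]: (306.7+131.0)/2 × 4 = 875.4
  Sum = 3310.7 ng/mL·hr
buccal film tail: 131.0/0.213 = 615.023; AUC_ev,0→∞ = 3310.7 + 615.023 = 3925.723 ng/mL·hr
F = (AUC_ev/D_ev)/(AUC_iv/D_iv) = (3925.723/225)/(4722.4285/150) = 17.4477/31.4829 = 0.5542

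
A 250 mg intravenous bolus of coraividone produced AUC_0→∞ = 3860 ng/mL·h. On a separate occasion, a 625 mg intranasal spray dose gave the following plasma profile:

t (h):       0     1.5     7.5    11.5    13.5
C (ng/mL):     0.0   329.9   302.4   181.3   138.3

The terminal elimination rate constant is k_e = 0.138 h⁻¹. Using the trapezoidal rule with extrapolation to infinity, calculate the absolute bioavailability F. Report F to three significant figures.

Trapezoidal AUC_0→13.5 (intranasal spray):
  [0→1.5]: (0.0+329.9)/2 × 1.5 = 247.425
  [1.5→7.5]: (329.9+302.4)/2 × 6 = 1896.9
  [7.5→11.5]: (302.4+181.3)/2 × 4 = 967.4
  [11.5→13.5]: (181.3+138.3)/2 × 2 = 319.6
  Sum = 3431.325 ng/mL·h
Tail: C_last/k_e = 138.3/0.138 = 1002.174
AUC_0→∞ (intranasal spray) = 3431.325 + 1002.174 = 4433.499 ng/mL·h
F = (AUC_ev/D_ev)/(AUC_iv/D_iv) = (4433.499/625)/(3860/250) = 7.0935984/15.44 = 0.4594

F = 0.459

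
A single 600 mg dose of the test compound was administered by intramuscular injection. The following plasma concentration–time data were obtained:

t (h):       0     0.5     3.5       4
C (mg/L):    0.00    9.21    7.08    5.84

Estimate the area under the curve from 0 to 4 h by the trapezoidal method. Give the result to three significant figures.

Trapezoidal AUC_0→4:
  [0→0.5]: (0.00+9.21)/2 × 0.5 = 2.3025
  [0.5→3.5]: (9.21+7.08)/2 × 3 = 24.435
  [3.5→4]: (7.08+5.84)/2 × 0.5 = 3.23
  Sum = 29.9675 mg/L·h

AUC = 30.0 mg/L·h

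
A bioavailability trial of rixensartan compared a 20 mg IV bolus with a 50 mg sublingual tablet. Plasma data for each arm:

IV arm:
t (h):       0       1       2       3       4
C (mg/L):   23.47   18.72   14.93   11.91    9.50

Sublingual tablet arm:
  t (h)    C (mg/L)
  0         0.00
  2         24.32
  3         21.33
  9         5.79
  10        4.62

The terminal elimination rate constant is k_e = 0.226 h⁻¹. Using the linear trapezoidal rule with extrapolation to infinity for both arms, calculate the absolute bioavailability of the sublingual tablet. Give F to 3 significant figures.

Trapezoidal AUC_0→4 (IV):
  [0→1]: (23.47+18.72)/2 × 1 = 21.095
  [1→2]: (18.72+14.93)/2 × 1 = 16.825
  [2→3]: (14.93+11.91)/2 × 1 = 13.42
  [3→4]: (11.91+9.50)/2 × 1 = 10.705
  Sum = 62.045 mg/L·h
IV tail: 9.50/0.226 = 42.035; AUC_iv,0→∞ = 62.045 + 42.035 = 104.08 mg/L·h
Trapezoidal AUC_0→10 (sublingual tablet):
  [0→2]: (0.00+24.32)/2 × 2 = 24.32
  [2→3]: (24.32+21.33)/2 × 1 = 22.825
  [3→9]: (21.33+5.79)/2 × 6 = 81.36
  [9→10]: (5.79+4.62)/2 × 1 = 5.205
  Sum = 133.71 mg/L·h
sublingual tablet tail: 4.62/0.226 = 20.442; AUC_ev,0→∞ = 133.71 + 20.442 = 154.152 mg/L·h
F = (AUC_ev/D_ev)/(AUC_iv/D_iv) = (154.152/50)/(104.08/20) = 3.08304/5.204 = 0.5924

F = 0.592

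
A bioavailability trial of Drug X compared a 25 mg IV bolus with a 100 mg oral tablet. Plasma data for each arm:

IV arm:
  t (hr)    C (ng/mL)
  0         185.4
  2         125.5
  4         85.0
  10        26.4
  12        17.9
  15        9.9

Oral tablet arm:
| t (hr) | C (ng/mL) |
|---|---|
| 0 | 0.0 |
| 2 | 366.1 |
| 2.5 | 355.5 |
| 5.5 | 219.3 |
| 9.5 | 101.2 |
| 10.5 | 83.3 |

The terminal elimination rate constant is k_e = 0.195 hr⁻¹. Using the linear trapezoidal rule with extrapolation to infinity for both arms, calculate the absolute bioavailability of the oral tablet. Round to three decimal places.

F = 0.647

Trapezoidal AUC_0→15 (IV):
  [0→2]: (185.4+125.5)/2 × 2 = 310.9
  [2→4]: (125.5+85.0)/2 × 2 = 210.5
  [4→10]: (85.0+26.4)/2 × 6 = 334.2
  [10→12]: (26.4+17.9)/2 × 2 = 44.3
  [12→15]: (17.9+9.9)/2 × 3 = 41.7
  Sum = 941.6 ng/mL·hr
IV tail: 9.9/0.195 = 50.769; AUC_iv,0→∞ = 941.6 + 50.769 = 992.369 ng/mL·hr
Trapezoidal AUC_0→10.5 (oral tablet):
  [0→2]: (0.0+366.1)/2 × 2 = 366.1
  [2→2.5]: (366.1+355.5)/2 × 0.5 = 180.4
  [2.5→5.5]: (355.5+219.3)/2 × 3 = 862.2
  [5.5→9.5]: (219.3+101.2)/2 × 4 = 641.0
  [9.5→10.5]: (101.2+83.3)/2 × 1 = 92.25
  Sum = 2141.95 ng/mL·hr
oral tablet tail: 83.3/0.195 = 427.179; AUC_ev,0→∞ = 2141.95 + 427.179 = 2569.129 ng/mL·hr
F = (AUC_ev/D_ev)/(AUC_iv/D_iv) = (2569.129/100)/(992.369/25) = 25.69129/39.69476 = 0.6472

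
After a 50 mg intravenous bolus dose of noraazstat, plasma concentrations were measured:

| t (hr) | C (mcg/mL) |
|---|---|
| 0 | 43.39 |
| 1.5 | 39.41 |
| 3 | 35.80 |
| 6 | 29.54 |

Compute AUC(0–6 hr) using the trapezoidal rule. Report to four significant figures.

AUC = 216.5 mcg/mL·hr

Trapezoidal AUC_0→6:
  [0→1.5]: (43.39+39.41)/2 × 1.5 = 62.1
  [1.5→3]: (39.41+35.80)/2 × 1.5 = 56.4075
  [3→6]: (35.80+29.54)/2 × 3 = 98.01
  Sum = 216.5175 mcg/mL·hr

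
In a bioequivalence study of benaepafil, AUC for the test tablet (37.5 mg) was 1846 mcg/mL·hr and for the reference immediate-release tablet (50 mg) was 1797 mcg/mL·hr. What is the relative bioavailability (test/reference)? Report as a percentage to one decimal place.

F_rel = (AUC_test/D_test) / (AUC_ref/D_ref)
      = (1846/37.5) / (1797/50)
      = 49.2267 / 35.94 = 1.3697 = 136.97%

F_rel = 137.0%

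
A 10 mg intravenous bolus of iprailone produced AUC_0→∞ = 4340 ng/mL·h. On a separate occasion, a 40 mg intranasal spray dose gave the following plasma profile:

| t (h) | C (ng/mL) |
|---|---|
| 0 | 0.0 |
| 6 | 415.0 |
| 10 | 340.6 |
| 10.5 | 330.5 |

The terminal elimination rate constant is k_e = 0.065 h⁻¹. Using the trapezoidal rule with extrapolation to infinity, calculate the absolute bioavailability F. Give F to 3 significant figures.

Trapezoidal AUC_0→10.5 (intranasal spray):
  [0→6]: (0.0+415.0)/2 × 6 = 1245.0
  [6→10]: (415.0+340.6)/2 × 4 = 1511.2
  [10→10.5]: (340.6+330.5)/2 × 0.5 = 167.775
  Sum = 2923.975 ng/mL·h
Tail: C_last/k_e = 330.5/0.065 = 5084.615
AUC_0→∞ (intranasal spray) = 2923.975 + 5084.615 = 8008.59 ng/mL·h
F = (AUC_ev/D_ev)/(AUC_iv/D_iv) = (8008.59/40)/(4340/10) = 200.21475/434 = 0.4613

F = 0.461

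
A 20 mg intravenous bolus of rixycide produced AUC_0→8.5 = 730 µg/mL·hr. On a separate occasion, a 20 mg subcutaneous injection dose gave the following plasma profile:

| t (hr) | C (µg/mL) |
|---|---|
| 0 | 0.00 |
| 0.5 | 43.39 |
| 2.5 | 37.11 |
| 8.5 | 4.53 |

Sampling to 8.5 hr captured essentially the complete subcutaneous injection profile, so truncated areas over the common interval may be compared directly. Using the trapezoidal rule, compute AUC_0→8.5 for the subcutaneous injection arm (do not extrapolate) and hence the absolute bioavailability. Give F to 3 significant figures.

F = 0.296

Trapezoidal AUC_0→8.5 (subcutaneous injection):
  [0→0.5]: (0.00+43.39)/2 × 0.5 = 10.8475
  [0.5→2.5]: (43.39+37.11)/2 × 2 = 80.5
  [2.5→8.5]: (37.11+4.53)/2 × 6 = 124.92
  Sum = 216.2675 µg/mL·hr
F = (AUC_ev/D_ev)/(AUC_iv/D_iv) = (216.2675/20)/(730/20) = 10.813375/36.5 = 0.2963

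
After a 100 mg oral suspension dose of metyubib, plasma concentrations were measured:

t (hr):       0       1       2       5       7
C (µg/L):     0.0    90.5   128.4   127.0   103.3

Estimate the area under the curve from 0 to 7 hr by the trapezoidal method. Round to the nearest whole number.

AUC = 768 µg/L·hr

Trapezoidal AUC_0→7:
  [0→1]: (0.0+90.5)/2 × 1 = 45.25
  [1→2]: (90.5+128.4)/2 × 1 = 109.45
  [2→5]: (128.4+127.0)/2 × 3 = 383.1
  [5→7]: (127.0+103.3)/2 × 2 = 230.3
  Sum = 768.1 µg/L·hr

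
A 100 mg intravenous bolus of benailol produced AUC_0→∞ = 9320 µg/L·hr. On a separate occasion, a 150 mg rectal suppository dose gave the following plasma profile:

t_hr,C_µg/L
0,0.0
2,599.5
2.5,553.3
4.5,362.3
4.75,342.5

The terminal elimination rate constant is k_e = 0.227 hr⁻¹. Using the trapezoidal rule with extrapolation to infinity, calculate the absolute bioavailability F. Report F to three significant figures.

F = 0.243

Trapezoidal AUC_0→4.75 (rectal suppository):
  [0→2]: (0.0+599.5)/2 × 2 = 599.5
  [2→2.5]: (599.5+553.3)/2 × 0.5 = 288.2
  [2.5→4.5]: (553.3+362.3)/2 × 2 = 915.6
  [4.5→4.75]: (362.3+342.5)/2 × 0.25 = 88.1
  Sum = 1891.4 µg/L·hr
Tail: C_last/k_e = 342.5/0.227 = 1508.811
AUC_0→∞ (rectal suppository) = 1891.4 + 1508.811 = 3400.211 µg/L·hr
F = (AUC_ev/D_ev)/(AUC_iv/D_iv) = (3400.211/150)/(9320/100) = 22.6681/93.2 = 0.2432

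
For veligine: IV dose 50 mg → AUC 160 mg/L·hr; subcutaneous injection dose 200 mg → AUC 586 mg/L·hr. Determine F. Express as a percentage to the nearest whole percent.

F = 92%

F = (AUC_ev / D_ev) / (AUC_iv / D_iv)
  = (586/200) / (160/50)
  = 2.93 / 3.2 = 0.9156
  = 91.56%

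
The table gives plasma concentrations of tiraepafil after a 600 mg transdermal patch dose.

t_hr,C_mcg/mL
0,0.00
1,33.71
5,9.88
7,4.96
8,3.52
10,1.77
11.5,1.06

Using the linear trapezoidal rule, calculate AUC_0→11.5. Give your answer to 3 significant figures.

AUC = 131 mcg/mL·hr

Trapezoidal AUC_0→11.5:
  [0→1]: (0.00+33.71)/2 × 1 = 16.855
  [1→5]: (33.71+9.88)/2 × 4 = 87.18
  [5→7]: (9.88+4.96)/2 × 2 = 14.84
  [7→8]: (4.96+3.52)/2 × 1 = 4.24
  [8→10]: (3.52+1.77)/2 × 2 = 5.29
  [10→11.5]: (1.77+1.06)/2 × 1.5 = 2.1225
  Sum = 130.5275 mcg/mL·hr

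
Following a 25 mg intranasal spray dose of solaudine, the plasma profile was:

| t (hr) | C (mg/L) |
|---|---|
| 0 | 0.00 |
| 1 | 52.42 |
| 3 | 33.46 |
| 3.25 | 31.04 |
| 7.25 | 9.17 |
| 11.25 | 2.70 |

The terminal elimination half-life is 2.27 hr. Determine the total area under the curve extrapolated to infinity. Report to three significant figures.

Trapezoidal AUC_0→11.25:
  [0→1]: (0.00+52.42)/2 × 1 = 26.21
  [1→3]: (52.42+33.46)/2 × 2 = 85.88
  [3→3.25]: (33.46+31.04)/2 × 0.25 = 8.0625
  [3.25→7.25]: (31.04+9.17)/2 × 4 = 80.42
  [7.25→11.25]: (9.17+2.70)/2 × 4 = 23.74
  Sum = 224.3125 mg/L·hr
k_e = ln2 / t½ = 0.693147 / 2.27 = 0.3054 hr^-1
Extrapolated tail: C_last / k_e = 2.70 / 0.3054 = 8.841
AUC_0→∞ = 224.3125 + 8.841 = 233.1535 mg/L·hr

AUC = 233 mg/L·hr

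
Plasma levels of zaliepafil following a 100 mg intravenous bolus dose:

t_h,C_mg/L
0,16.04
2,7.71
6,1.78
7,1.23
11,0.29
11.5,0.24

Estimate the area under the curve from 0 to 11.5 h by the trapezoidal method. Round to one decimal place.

AUC = 47.4 mg/L·h

Trapezoidal AUC_0→11.5:
  [0→2]: (16.04+7.71)/2 × 2 = 23.75
  [2→6]: (7.71+1.78)/2 × 4 = 18.98
  [6→7]: (1.78+1.23)/2 × 1 = 1.505
  [7→11]: (1.23+0.29)/2 × 4 = 3.04
  [11→11.5]: (0.29+0.24)/2 × 0.5 = 0.1325
  Sum = 47.4075 mg/L·h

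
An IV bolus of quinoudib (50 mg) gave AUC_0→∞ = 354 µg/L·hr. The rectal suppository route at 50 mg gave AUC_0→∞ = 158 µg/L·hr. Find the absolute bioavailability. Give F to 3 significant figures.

F = (AUC_ev / D_ev) / (AUC_iv / D_iv)
  = (158/50) / (354/50)
  = 3.16 / 7.08 = 0.4463

F = 0.446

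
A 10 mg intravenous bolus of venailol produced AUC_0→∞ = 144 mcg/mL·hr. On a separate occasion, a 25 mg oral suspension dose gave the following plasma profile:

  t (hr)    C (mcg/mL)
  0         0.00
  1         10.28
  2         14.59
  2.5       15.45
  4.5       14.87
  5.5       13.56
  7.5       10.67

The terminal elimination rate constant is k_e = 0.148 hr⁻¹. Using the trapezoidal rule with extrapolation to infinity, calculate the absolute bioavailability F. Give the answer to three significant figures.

F = 0.461

Trapezoidal AUC_0→7.5 (oral suspension):
  [0→1]: (0.00+10.28)/2 × 1 = 5.14
  [1→2]: (10.28+14.59)/2 × 1 = 12.435
  [2→2.5]: (14.59+15.45)/2 × 0.5 = 7.51
  [2.5→4.5]: (15.45+14.87)/2 × 2 = 30.32
  [4.5→5.5]: (14.87+13.56)/2 × 1 = 14.215
  [5.5→7.5]: (13.56+10.67)/2 × 2 = 24.23
  Sum = 93.85 mcg/mL·hr
Tail: C_last/k_e = 10.67/0.148 = 72.095
AUC_0→∞ (oral suspension) = 93.85 + 72.095 = 165.945 mcg/mL·hr
F = (AUC_ev/D_ev)/(AUC_iv/D_iv) = (165.945/25)/(144/10) = 6.6378/14.4 = 0.4610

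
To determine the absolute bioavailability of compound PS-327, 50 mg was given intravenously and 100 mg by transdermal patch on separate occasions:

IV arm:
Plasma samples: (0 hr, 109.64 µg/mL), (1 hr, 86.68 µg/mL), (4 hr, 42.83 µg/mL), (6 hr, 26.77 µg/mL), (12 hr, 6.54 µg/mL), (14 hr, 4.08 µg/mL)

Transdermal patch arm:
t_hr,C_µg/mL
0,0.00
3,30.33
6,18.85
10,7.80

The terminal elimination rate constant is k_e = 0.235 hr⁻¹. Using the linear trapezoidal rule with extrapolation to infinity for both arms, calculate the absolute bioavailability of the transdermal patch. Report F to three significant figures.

F = 0.210

Trapezoidal AUC_0→14 (IV):
  [0→1]: (109.64+86.68)/2 × 1 = 98.16
  [1→4]: (86.68+42.83)/2 × 3 = 194.265
  [4→6]: (42.83+26.77)/2 × 2 = 69.6
  [6→12]: (26.77+6.54)/2 × 6 = 99.93
  [12→14]: (6.54+4.08)/2 × 2 = 10.62
  Sum = 472.575 µg/mL·hr
IV tail: 4.08/0.235 = 17.362; AUC_iv,0→∞ = 472.575 + 17.362 = 489.937 µg/mL·hr
Trapezoidal AUC_0→10 (transdermal patch):
  [0→3]: (0.00+30.33)/2 × 3 = 45.495
  [3→6]: (30.33+18.85)/2 × 3 = 73.77
  [6→10]: (18.85+7.80)/2 × 4 = 53.3
  Sum = 172.565 µg/mL·hr
transdermal patch tail: 7.80/0.235 = 33.191; AUC_ev,0→∞ = 172.565 + 33.191 = 205.756 µg/mL·hr
F = (AUC_ev/D_ev)/(AUC_iv/D_iv) = (205.756/100)/(489.937/50) = 2.05756/9.79874 = 0.2100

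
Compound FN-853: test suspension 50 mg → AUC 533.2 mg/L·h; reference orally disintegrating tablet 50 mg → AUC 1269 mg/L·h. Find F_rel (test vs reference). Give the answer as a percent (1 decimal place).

F_rel = (AUC_test/D_test) / (AUC_ref/D_ref)
      = (533.2/50) / (1269/50)
      = 10.664 / 25.38 = 0.4202 = 42.02%

F_rel = 42.0%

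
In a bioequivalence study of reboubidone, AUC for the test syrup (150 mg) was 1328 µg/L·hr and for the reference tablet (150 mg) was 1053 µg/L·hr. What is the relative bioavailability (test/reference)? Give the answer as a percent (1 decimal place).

F_rel = (AUC_test/D_test) / (AUC_ref/D_ref)
      = (1328/150) / (1053/150)
      = 8.85333 / 7.02 = 1.2612 = 126.12%

F_rel = 126.1%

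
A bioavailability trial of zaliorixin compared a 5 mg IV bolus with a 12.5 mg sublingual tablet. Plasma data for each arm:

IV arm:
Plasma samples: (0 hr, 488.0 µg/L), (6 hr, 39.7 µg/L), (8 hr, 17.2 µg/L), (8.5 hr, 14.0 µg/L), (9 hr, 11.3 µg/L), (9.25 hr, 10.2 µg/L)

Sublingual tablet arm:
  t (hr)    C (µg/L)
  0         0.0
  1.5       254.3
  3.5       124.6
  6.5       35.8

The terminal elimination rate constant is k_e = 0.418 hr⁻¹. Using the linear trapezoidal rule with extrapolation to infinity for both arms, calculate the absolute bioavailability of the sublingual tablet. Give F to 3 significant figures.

Trapezoidal AUC_0→9.25 (IV):
  [0→6]: (488.0+39.7)/2 × 6 = 1583.1
  [6→8]: (39.7+17.2)/2 × 2 = 56.9
  [8→8.5]: (17.2+14.0)/2 × 0.5 = 7.8
  [8.5→9]: (14.0+11.3)/2 × 0.5 = 6.325
  [9→9.25]: (11.3+10.2)/2 × 0.25 = 2.6875
  Sum = 1656.8125 µg/L·hr
IV tail: 10.2/0.418 = 24.402; AUC_iv,0→∞ = 1656.8125 + 24.402 = 1681.2145 µg/L·hr
Trapezoidal AUC_0→6.5 (sublingual tablet):
  [0→1.5]: (0.0+254.3)/2 × 1.5 = 190.725
  [1.5→3.5]: (254.3+124.6)/2 × 2 = 378.9
  [3.5→6.5]: (124.6+35.8)/2 × 3 = 240.6
  Sum = 810.225 µg/L·hr
sublingual tablet tail: 35.8/0.418 = 85.646; AUC_ev,0→∞ = 810.225 + 85.646 = 895.871 µg/L·hr
F = (AUC_ev/D_ev)/(AUC_iv/D_iv) = (895.871/12.5)/(1681.2145/5) = 71.66968/336.2429 = 0.2131

F = 0.213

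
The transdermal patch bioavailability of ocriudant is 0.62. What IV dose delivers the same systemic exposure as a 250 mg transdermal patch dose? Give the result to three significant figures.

D_iv = 155 mg

Systemic exposure from an extravascular dose = F × D_ev, so the equivalent IV dose is F × D_ev.
D_iv = F × D_ev = 0.62 × 250 = 155 mg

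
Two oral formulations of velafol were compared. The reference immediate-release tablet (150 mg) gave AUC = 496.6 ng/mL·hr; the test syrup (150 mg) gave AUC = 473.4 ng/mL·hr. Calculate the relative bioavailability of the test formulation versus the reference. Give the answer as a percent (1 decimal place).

F_rel = (AUC_test/D_test) / (AUC_ref/D_ref)
      = (473.4/150) / (496.6/150)
      = 3.156 / 3.31067 = 0.9533 = 95.33%

F_rel = 95.3%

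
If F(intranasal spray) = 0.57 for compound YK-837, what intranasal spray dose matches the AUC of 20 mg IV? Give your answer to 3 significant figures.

D_intranasal = 35.1 mg

For equal systemic exposure: F × D_ev = D_iv
D_ev = D_iv / F = 20 / 0.57 = 35.0877 mg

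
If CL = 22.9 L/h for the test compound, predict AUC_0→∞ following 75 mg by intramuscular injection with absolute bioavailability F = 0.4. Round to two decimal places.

AUC = 1.31 mg/L·h

AUC_0→∞ = F × Dose / CL
        = 0.4 × 75 / 22.9 = 1.31004 mg/L·h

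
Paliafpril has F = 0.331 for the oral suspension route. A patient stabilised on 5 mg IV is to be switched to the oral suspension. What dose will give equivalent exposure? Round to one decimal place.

D_oral = 15.1 mg

For equal systemic exposure: F × D_ev = D_iv
D_ev = D_iv / F = 5 / 0.331 = 15.1057 mg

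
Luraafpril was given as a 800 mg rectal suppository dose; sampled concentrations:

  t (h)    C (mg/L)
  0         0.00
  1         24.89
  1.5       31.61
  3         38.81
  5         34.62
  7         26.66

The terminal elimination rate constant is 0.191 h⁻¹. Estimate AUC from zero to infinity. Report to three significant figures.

Trapezoidal AUC_0→7:
  [0→1]: (0.00+24.89)/2 × 1 = 12.445
  [1→1.5]: (24.89+31.61)/2 × 0.5 = 14.125
  [1.5→3]: (31.61+38.81)/2 × 1.5 = 52.815
  [3→5]: (38.81+34.62)/2 × 2 = 73.43
  [5→7]: (34.62+26.66)/2 × 2 = 61.28
  Sum = 214.095 mg/L·h
Extrapolated tail: C_last / k_e = 26.66 / 0.191 = 139.581
AUC_0→∞ = 214.095 + 139.581 = 353.676 mg/L·h

AUC = 354 mg/L·h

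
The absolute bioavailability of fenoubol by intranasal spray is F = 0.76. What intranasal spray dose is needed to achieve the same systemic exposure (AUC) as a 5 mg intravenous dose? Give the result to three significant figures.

For equal systemic exposure: F × D_ev = D_iv
D_ev = D_iv / F = 5 / 0.76 = 6.57895 mg

D_intranasal = 6.58 mg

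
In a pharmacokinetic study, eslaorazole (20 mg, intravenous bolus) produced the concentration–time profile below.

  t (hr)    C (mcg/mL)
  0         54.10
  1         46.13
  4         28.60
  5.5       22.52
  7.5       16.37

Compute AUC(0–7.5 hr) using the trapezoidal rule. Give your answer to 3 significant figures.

Trapezoidal AUC_0→7.5:
  [0→1]: (54.10+46.13)/2 × 1 = 50.115
  [1→4]: (46.13+28.60)/2 × 3 = 112.095
  [4→5.5]: (28.60+22.52)/2 × 1.5 = 38.34
  [5.5→7.5]: (22.52+16.37)/2 × 2 = 38.89
  Sum = 239.44 mcg/mL·hr

AUC = 239 mcg/mL·hr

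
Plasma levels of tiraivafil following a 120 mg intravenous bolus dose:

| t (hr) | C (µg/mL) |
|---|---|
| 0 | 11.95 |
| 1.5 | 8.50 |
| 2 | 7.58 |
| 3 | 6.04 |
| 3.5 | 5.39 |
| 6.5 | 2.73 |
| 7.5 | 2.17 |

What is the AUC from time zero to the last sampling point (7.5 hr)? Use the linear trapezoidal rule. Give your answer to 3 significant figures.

AUC = 43.7 µg/mL·hr

Trapezoidal AUC_0→7.5:
  [0→1.5]: (11.95+8.50)/2 × 1.5 = 15.3375
  [1.5→2]: (8.50+7.58)/2 × 0.5 = 4.02
  [2→3]: (7.58+6.04)/2 × 1 = 6.81
  [3→3.5]: (6.04+5.39)/2 × 0.5 = 2.8575
  [3.5→6.5]: (5.39+2.73)/2 × 3 = 12.18
  [6.5→7.5]: (2.73+2.17)/2 × 1 = 2.45
  Sum = 43.655 µg/mL·hr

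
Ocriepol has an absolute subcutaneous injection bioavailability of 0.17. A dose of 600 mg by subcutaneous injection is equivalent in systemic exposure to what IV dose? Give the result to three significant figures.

D_iv = 102 mg

Systemic exposure from an extravascular dose = F × D_ev, so the equivalent IV dose is F × D_ev.
D_iv = F × D_ev = 0.17 × 600 = 102 mg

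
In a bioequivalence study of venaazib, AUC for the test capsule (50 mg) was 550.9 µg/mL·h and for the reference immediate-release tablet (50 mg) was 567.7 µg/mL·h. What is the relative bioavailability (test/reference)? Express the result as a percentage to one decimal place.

F_rel = 97.0%

F_rel = (AUC_test/D_test) / (AUC_ref/D_ref)
      = (550.9/50) / (567.7/50)
      = 11.018 / 11.354 = 0.9704 = 97.04%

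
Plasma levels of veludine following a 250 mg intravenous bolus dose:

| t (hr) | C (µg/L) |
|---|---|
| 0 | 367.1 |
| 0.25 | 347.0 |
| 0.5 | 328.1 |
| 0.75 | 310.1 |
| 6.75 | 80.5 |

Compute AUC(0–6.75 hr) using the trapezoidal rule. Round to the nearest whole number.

AUC = 1425 µg/L·hr

Trapezoidal AUC_0→6.75:
  [0→0.25]: (367.1+347.0)/2 × 0.25 = 89.2625
  [0.25→0.5]: (347.0+328.1)/2 × 0.25 = 84.3875
  [0.5→0.75]: (328.1+310.1)/2 × 0.25 = 79.775
  [0.75→6.75]: (310.1+80.5)/2 × 6 = 1171.8
  Sum = 1425.225 µg/L·hr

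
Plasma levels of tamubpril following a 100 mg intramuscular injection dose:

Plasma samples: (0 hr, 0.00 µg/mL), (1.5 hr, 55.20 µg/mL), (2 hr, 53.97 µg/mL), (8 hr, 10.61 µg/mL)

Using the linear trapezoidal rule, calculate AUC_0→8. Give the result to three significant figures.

AUC = 262 µg/mL·hr

Trapezoidal AUC_0→8:
  [0→1.5]: (0.00+55.20)/2 × 1.5 = 41.4
  [1.5→2]: (55.20+53.97)/2 × 0.5 = 27.2925
  [2→8]: (53.97+10.61)/2 × 6 = 193.74
  Sum = 262.4325 µg/mL·hr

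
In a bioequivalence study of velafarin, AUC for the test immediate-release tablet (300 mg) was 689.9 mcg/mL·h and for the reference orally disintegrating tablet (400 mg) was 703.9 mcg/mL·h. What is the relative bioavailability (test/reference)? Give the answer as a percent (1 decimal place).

F_rel = 130.7%

F_rel = (AUC_test/D_test) / (AUC_ref/D_ref)
      = (689.9/300) / (703.9/400)
      = 2.29967 / 1.75975 = 1.3068 = 130.68%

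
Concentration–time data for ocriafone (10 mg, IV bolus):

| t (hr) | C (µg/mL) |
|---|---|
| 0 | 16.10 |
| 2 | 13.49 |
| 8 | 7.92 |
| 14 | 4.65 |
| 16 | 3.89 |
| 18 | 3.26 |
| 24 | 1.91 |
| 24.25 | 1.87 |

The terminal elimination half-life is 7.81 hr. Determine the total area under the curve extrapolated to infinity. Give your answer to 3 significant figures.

Trapezoidal AUC_0→24.25:
  [0→2]: (16.10+13.49)/2 × 2 = 29.59
  [2→8]: (13.49+7.92)/2 × 6 = 64.23
  [8→14]: (7.92+4.65)/2 × 6 = 37.71
  [14→16]: (4.65+3.89)/2 × 2 = 8.54
  [16→18]: (3.89+3.26)/2 × 2 = 7.15
  [18→24]: (3.26+1.91)/2 × 6 = 15.51
  [24→24.25]: (1.91+1.87)/2 × 0.25 = 0.4725
  Sum = 163.2025 µg/mL·hr
k_e = ln2 / t½ = 0.693147 / 7.81 = 0.0888 hr^-1
Extrapolated tail: C_last / k_e = 1.87 / 0.0888 = 21.059
AUC_0→∞ = 163.2025 + 21.059 = 184.2615 µg/mL·hr

AUC = 184 µg/mL·hr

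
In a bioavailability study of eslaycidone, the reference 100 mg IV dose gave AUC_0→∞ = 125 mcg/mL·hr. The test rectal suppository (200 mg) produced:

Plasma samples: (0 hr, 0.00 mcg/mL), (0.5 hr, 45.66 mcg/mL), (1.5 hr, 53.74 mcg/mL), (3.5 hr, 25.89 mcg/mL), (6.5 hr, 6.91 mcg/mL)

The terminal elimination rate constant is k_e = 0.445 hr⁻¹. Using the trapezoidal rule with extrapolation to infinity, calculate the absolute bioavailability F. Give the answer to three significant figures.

F = 0.822

Trapezoidal AUC_0→6.5 (rectal suppository):
  [0→0.5]: (0.00+45.66)/2 × 0.5 = 11.415
  [0.5→1.5]: (45.66+53.74)/2 × 1 = 49.7
  [1.5→3.5]: (53.74+25.89)/2 × 2 = 79.63
  [3.5→6.5]: (25.89+6.91)/2 × 3 = 49.2
  Sum = 189.945 mcg/mL·hr
Tail: C_last/k_e = 6.91/0.445 = 15.528
AUC_0→∞ (rectal suppository) = 189.945 + 15.528 = 205.473 mcg/mL·hr
F = (AUC_ev/D_ev)/(AUC_iv/D_iv) = (205.473/200)/(125/100) = 1.027365/1.25 = 0.8219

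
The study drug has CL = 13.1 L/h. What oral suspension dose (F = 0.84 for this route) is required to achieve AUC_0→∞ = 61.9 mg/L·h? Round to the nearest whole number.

Dose = 965 mg

Dose = CL × AUC_0→∞ / F
     = 13.1 × 61.9 / 0.84 = 965.345 mg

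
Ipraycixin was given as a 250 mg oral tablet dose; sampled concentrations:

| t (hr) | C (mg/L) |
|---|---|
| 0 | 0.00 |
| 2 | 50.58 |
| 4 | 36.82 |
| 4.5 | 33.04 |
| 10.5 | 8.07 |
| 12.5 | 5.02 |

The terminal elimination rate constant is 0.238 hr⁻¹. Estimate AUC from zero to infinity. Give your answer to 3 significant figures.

AUC = 313 mg/L·hr

Trapezoidal AUC_0→12.5:
  [0→2]: (0.00+50.58)/2 × 2 = 50.58
  [2→4]: (50.58+36.82)/2 × 2 = 87.4
  [4→4.5]: (36.82+33.04)/2 × 0.5 = 17.465
  [4.5→10.5]: (33.04+8.07)/2 × 6 = 123.33
  [10.5→12.5]: (8.07+5.02)/2 × 2 = 13.09
  Sum = 291.865 mg/L·hr
Extrapolated tail: C_last / k_e = 5.02 / 0.238 = 21.092
AUC_0→∞ = 291.865 + 21.092 = 312.957 mg/L·hr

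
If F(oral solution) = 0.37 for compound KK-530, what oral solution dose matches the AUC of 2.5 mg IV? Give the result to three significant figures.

D_oral = 6.76 mg

For equal systemic exposure: F × D_ev = D_iv
D_ev = D_iv / F = 2.5 / 0.37 = 6.75676 mg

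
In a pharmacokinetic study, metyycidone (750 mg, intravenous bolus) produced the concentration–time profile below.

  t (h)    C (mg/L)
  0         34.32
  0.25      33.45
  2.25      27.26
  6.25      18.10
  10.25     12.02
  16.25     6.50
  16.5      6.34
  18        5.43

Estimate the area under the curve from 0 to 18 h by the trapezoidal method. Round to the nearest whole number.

AUC = 286 mg/L·h

Trapezoidal AUC_0→18:
  [0→0.25]: (34.32+33.45)/2 × 0.25 = 8.47125
  [0.25→2.25]: (33.45+27.26)/2 × 2 = 60.71
  [2.25→6.25]: (27.26+18.10)/2 × 4 = 90.72
  [6.25→10.25]: (18.10+12.02)/2 × 4 = 60.24
  [10.25→16.25]: (12.02+6.50)/2 × 6 = 55.56
  [16.25→16.5]: (6.50+6.34)/2 × 0.25 = 1.605
  [16.5→18]: (6.34+5.43)/2 × 1.5 = 8.8275
  Sum = 286.13375 mg/L·h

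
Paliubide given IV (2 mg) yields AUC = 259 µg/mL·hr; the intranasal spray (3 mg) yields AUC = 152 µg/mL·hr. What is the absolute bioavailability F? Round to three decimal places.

F = 0.391

F = (AUC_ev / D_ev) / (AUC_iv / D_iv)
  = (152/3) / (259/2)
  = 50.6667 / 129.5 = 0.3912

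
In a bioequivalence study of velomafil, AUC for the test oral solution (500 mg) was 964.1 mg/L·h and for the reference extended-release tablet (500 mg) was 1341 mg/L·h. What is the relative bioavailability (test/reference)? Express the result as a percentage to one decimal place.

F_rel = (AUC_test/D_test) / (AUC_ref/D_ref)
      = (964.1/500) / (1341/500)
      = 1.9282 / 2.682 = 0.7189 = 71.89%

F_rel = 71.9%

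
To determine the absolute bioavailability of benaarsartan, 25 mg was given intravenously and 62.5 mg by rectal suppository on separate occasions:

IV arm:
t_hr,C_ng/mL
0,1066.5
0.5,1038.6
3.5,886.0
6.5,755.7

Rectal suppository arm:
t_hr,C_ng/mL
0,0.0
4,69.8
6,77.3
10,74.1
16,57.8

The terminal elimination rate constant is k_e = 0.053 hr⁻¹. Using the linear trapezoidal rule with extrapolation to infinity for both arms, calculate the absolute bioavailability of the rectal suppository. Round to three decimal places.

F = 0.041

Trapezoidal AUC_0→6.5 (IV):
  [0→0.5]: (1066.5+1038.6)/2 × 0.5 = 526.275
  [0.5→3.5]: (1038.6+886.0)/2 × 3 = 2886.9
  [3.5→6.5]: (886.0+755.7)/2 × 3 = 2462.55
  Sum = 5875.725 ng/mL·hr
IV tail: 755.7/0.053 = 14258.491; AUC_iv,0→∞ = 5875.725 + 14258.491 = 20134.216 ng/mL·hr
Trapezoidal AUC_0→16 (rectal suppository):
  [0→4]: (0.0+69.8)/2 × 4 = 139.6
  [4→6]: (69.8+77.3)/2 × 2 = 147.1
  [6→10]: (77.3+74.1)/2 × 4 = 302.8
  [10→16]: (74.1+57.8)/2 × 6 = 395.7
  Sum = 985.2 ng/mL·hr
rectal suppository tail: 57.8/0.053 = 1090.566; AUC_ev,0→∞ = 985.2 + 1090.566 = 2075.766 ng/mL·hr
F = (AUC_ev/D_ev)/(AUC_iv/D_iv) = (2075.766/62.5)/(20134.216/25) = 33.212256/805.36864 = 0.0412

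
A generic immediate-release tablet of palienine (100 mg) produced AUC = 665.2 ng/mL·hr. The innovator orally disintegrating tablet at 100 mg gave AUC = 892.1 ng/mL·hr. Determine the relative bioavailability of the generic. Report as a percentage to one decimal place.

F_rel = (AUC_test/D_test) / (AUC_ref/D_ref)
      = (665.2/100) / (892.1/100)
      = 6.652 / 8.921 = 0.7457 = 74.57%

F_rel = 74.6%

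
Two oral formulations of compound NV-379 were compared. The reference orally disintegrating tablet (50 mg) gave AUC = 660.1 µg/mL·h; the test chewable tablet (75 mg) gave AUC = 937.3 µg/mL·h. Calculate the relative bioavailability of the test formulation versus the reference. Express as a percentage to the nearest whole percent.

F_rel = (AUC_test/D_test) / (AUC_ref/D_ref)
      = (937.3/75) / (660.1/50)
      = 12.4973 / 13.202 = 0.9466 = 94.66%

F_rel = 95%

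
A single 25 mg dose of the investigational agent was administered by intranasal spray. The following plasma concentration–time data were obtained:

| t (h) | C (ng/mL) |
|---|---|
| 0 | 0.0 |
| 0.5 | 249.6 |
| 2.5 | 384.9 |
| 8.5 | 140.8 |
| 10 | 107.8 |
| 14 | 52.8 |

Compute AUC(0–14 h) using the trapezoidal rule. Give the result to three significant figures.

Trapezoidal AUC_0→14:
  [0→0.5]: (0.0+249.6)/2 × 0.5 = 62.4
  [0.5→2.5]: (249.6+384.9)/2 × 2 = 634.5
  [2.5→8.5]: (384.9+140.8)/2 × 6 = 1577.1
  [8.5→10]: (140.8+107.8)/2 × 1.5 = 186.45
  [10→14]: (107.8+52.8)/2 × 4 = 321.2
  Sum = 2781.65 ng/mL·h

AUC = 2780 ng/mL·h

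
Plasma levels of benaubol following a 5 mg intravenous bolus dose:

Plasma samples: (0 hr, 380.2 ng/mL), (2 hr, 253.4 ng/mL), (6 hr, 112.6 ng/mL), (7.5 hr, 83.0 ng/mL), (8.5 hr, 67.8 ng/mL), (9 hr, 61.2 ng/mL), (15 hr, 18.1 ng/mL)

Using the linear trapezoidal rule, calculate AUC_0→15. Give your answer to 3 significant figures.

AUC = 1860 ng/mL·hr

Trapezoidal AUC_0→15:
  [0→2]: (380.2+253.4)/2 × 2 = 633.6
  [2→6]: (253.4+112.6)/2 × 4 = 732.0
  [6→7.5]: (112.6+83.0)/2 × 1.5 = 146.7
  [7.5→8.5]: (83.0+67.8)/2 × 1 = 75.4
  [8.5→9]: (67.8+61.2)/2 × 0.5 = 32.25
  [9→15]: (61.2+18.1)/2 × 6 = 237.9
  Sum = 1857.85 ng/mL·hr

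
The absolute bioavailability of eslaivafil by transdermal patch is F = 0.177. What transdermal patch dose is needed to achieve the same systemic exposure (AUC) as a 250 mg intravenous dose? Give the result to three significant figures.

For equal systemic exposure: F × D_ev = D_iv
D_ev = D_iv / F = 250 / 0.177 = 1412.43 mg

D_transdermal = 1410 mg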